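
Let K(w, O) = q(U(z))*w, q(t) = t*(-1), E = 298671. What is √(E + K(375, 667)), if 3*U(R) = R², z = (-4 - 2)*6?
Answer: √136671 ≈ 369.69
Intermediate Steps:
z = -36 (z = -6*6 = -36)
U(R) = R²/3
q(t) = -t
K(w, O) = -432*w (K(w, O) = (-(-36)²/3)*w = (-1296/3)*w = (-1*432)*w = -432*w)
√(E + K(375, 667)) = √(298671 - 432*375) = √(298671 - 162000) = √136671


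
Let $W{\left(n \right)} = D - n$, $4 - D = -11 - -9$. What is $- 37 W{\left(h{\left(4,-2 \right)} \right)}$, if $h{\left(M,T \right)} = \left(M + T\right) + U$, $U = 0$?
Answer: $-148$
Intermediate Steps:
$h{\left(M,T \right)} = M + T$ ($h{\left(M,T \right)} = \left(M + T\right) + 0 = M + T$)
$D = 6$ ($D = 4 - \left(-11 - -9\right) = 4 - \left(-11 + 9\right) = 4 - -2 = 4 + 2 = 6$)
$W{\left(n \right)} = 6 - n$
$- 37 W{\left(h{\left(4,-2 \right)} \right)} = - 37 \left(6 - \left(4 - 2\right)\right) = - 37 \left(6 - 2\right) = \left(-37\right) 4 = -148$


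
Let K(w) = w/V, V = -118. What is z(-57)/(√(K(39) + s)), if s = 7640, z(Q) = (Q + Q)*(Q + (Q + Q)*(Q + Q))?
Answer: -1475046*√106374758/901481 ≈ -16876.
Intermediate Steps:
z(Q) = 2*Q*(Q + 4*Q²) (z(Q) = (2*Q)*(Q + (2*Q)*(2*Q)) = (2*Q)*(Q + 4*Q²) = 2*Q*(Q + 4*Q²))
K(w) = -w/118 (K(w) = w/(-118) = w*(-1/118) = -w/118)
z(-57)/(√(K(39) + s)) = ((-57)²*(2 + 8*(-57)))/(√(-1/118*39 + 7640)) = (3249*(2 - 456))/(√(-39/118 + 7640)) = (3249*(-454))/(√(901481/118)) = -1475046*√106374758/901481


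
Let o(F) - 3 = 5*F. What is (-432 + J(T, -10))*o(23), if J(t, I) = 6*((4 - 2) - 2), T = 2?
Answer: -50976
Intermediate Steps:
o(F) = 3 + 5*F
J(t, I) = 0 (J(t, I) = 6*(2 - 2) = 6*0 = 0)
(-432 + J(T, -10))*o(23) = (-432 + 0)*(3 + 5*23) = -432*(3 + 115) = -432*118 = -50976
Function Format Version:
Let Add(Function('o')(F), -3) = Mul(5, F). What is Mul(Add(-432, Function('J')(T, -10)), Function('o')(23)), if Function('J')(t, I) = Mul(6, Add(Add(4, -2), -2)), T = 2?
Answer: -50976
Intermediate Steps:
Function('o')(F) = Add(3, Mul(5, F))
Function('J')(t, I) = 0 (Function('J')(t, I) = Mul(6, Add(2, -2)) = Mul(6, 0) = 0)
Mul(Add(-432, Function('J')(T, -10)), Function('o')(23)) = Mul(Add(-432, 0), Add(3, Mul(5, 23))) = Mul(-432, Add(3, 115)) = Mul(-432, 118) = -50976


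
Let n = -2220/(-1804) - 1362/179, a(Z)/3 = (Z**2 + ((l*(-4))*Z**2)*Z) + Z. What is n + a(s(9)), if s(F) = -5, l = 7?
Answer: 851983323/80729 ≈ 10554.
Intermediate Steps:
a(Z) = -84*Z**3 + 3*Z + 3*Z**2 (a(Z) = 3*((Z**2 + ((7*(-4))*Z**2)*Z) + Z) = 3*((Z**2 + (-28*Z**2)*Z) + Z) = 3*((Z**2 - 28*Z**3) + Z) = 3*(Z + Z**2 - 28*Z**3) = -84*Z**3 + 3*Z + 3*Z**2)
n = -514917/80729 (n = -2220*(-1/1804) - 1362*1/179 = 555/451 - 1362/179 = -514917/80729 ≈ -6.3783)
n + a(s(9)) = -514917/80729 + 3*(-5)*(1 - 5 - 28*(-5)**2) = -514917/80729 + 3*(-5)*(1 - 5 - 28*25) = -514917/80729 + 3*(-5)*(1 - 5 - 700) = -514917/80729 + 3*(-5)*(-704) = -514917/80729 + 10560 = 851983323/80729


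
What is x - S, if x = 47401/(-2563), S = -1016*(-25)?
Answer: -65147601/2563 ≈ -25419.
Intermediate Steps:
S = 25400
x = -47401/2563 (x = 47401*(-1/2563) = -47401/2563 ≈ -18.494)
x - S = -47401/2563 - 1*25400 = -47401/2563 - 25400 = -65147601/2563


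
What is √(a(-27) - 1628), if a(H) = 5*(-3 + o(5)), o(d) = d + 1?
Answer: I*√1613 ≈ 40.162*I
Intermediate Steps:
o(d) = 1 + d
a(H) = 15 (a(H) = 5*(-3 + (1 + 5)) = 5*(-3 + 6) = 5*3 = 15)
√(a(-27) - 1628) = √(15 - 1628) = √(-1613) = I*√1613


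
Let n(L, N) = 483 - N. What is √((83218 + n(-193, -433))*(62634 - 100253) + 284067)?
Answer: I*√3164752879 ≈ 56256.0*I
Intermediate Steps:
√((83218 + n(-193, -433))*(62634 - 100253) + 284067) = √((83218 + (483 - 1*(-433)))*(62634 - 100253) + 284067) = √((83218 + (483 + 433))*(-37619) + 284067) = √((83218 + 916)*(-37619) + 284067) = √(84134*(-37619) + 284067) = √(-3165036946 + 284067) = √(-3164752879) = I*√3164752879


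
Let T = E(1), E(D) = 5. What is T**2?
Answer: 25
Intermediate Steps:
T = 5
T**2 = 5**2 = 25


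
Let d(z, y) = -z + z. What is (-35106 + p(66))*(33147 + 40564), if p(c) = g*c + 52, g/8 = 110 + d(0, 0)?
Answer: 1697269486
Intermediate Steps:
d(z, y) = 0
g = 880 (g = 8*(110 + 0) = 8*110 = 880)
p(c) = 52 + 880*c (p(c) = 880*c + 52 = 52 + 880*c)
(-35106 + p(66))*(33147 + 40564) = (-35106 + (52 + 880*66))*(33147 + 40564) = (-35106 + (52 + 58080))*73711 = (-35106 + 58132)*73711 = 23026*73711 = 1697269486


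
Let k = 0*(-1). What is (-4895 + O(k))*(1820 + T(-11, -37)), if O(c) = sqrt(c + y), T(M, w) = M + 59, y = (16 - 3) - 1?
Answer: -9143860 + 3736*sqrt(3) ≈ -9.1374e+6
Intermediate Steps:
y = 12 (y = 13 - 1 = 12)
T(M, w) = 59 + M
k = 0
O(c) = sqrt(12 + c) (O(c) = sqrt(c + 12) = sqrt(12 + c))
(-4895 + O(k))*(1820 + T(-11, -37)) = (-4895 + sqrt(12 + 0))*(1820 + (59 - 11)) = (-4895 + sqrt(12))*(1820 + 48) = (-4895 + 2*sqrt(3))*1868 = -9143860 + 3736*sqrt(3)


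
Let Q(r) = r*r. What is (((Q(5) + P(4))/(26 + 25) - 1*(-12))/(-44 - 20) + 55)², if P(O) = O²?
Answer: 31993403689/10653696 ≈ 3003.0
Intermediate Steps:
Q(r) = r²
(((Q(5) + P(4))/(26 + 25) - 1*(-12))/(-44 - 20) + 55)² = (((5² + 4²)/(26 + 25) - 1*(-12))/(-44 - 20) + 55)² = (((25 + 16)/51 + 12)/(-64) + 55)² = ((41*(1/51) + 12)*(-1/64) + 55)² = ((41/51 + 12)*(-1/64) + 55)² = ((653/51)*(-1/64) + 55)² = (-653/3264 + 55)² = (178867/3264)² = 31993403689/10653696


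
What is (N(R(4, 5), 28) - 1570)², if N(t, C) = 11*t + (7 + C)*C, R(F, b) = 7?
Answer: 263169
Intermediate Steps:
N(t, C) = 11*t + C*(7 + C)
(N(R(4, 5), 28) - 1570)² = ((28² + 7*28 + 11*7) - 1570)² = ((784 + 196 + 77) - 1570)² = (1057 - 1570)² = (-513)² = 263169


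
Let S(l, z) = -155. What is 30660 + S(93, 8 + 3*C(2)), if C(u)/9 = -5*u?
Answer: 30505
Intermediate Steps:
C(u) = -45*u (C(u) = 9*(-5*u) = -45*u)
30660 + S(93, 8 + 3*C(2)) = 30660 - 155 = 30505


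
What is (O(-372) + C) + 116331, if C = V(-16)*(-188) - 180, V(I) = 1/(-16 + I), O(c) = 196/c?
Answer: 86420323/744 ≈ 1.1616e+5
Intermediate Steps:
C = -1393/8 (C = -188/(-16 - 16) - 180 = -188/(-32) - 180 = -1/32*(-188) - 180 = 47/8 - 180 = -1393/8 ≈ -174.13)
(O(-372) + C) + 116331 = (196/(-372) - 1393/8) + 116331 = (196*(-1/372) - 1393/8) + 116331 = (-49/93 - 1393/8) + 116331 = -129941/744 + 116331 = 86420323/744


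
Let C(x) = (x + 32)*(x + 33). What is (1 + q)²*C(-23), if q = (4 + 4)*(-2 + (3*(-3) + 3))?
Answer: 357210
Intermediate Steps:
q = -64 (q = 8*(-2 + (-9 + 3)) = 8*(-2 - 6) = 8*(-8) = -64)
C(x) = (32 + x)*(33 + x)
(1 + q)²*C(-23) = (1 - 64)²*(1056 + (-23)² + 65*(-23)) = (-63)²*(1056 + 529 - 1495) = 3969*90 = 357210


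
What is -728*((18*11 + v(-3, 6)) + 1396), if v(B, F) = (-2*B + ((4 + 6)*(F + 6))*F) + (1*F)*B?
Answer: -1675856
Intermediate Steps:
v(B, F) = -2*B + B*F + F*(60 + 10*F) (v(B, F) = (-2*B + (10*(6 + F))*F) + F*B = (-2*B + (60 + 10*F)*F) + B*F = (-2*B + F*(60 + 10*F)) + B*F = -2*B + B*F + F*(60 + 10*F))
-728*((18*11 + v(-3, 6)) + 1396) = -728*((18*11 + (-2*(-3) + 10*6² + 60*6 - 3*6)) + 1396) = -728*((198 + (6 + 10*36 + 360 - 18)) + 1396) = -728*((198 + (6 + 360 + 360 - 18)) + 1396) = -728*((198 + 708) + 1396) = -728*(906 + 1396) = -728*2302 = -1675856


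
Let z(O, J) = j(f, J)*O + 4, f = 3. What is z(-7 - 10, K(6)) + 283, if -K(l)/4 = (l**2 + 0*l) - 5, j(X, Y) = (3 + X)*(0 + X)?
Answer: -19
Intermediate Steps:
j(X, Y) = X*(3 + X) (j(X, Y) = (3 + X)*X = X*(3 + X))
K(l) = 20 - 4*l**2 (K(l) = -4*((l**2 + 0*l) - 5) = -4*((l**2 + 0) - 5) = -4*(l**2 - 5) = -4*(-5 + l**2) = 20 - 4*l**2)
z(O, J) = 4 + 18*O (z(O, J) = (3*(3 + 3))*O + 4 = (3*6)*O + 4 = 18*O + 4 = 4 + 18*O)
z(-7 - 10, K(6)) + 283 = (4 + 18*(-7 - 10)) + 283 = (4 + 18*(-17)) + 283 = (4 - 306) + 283 = -302 + 283 = -19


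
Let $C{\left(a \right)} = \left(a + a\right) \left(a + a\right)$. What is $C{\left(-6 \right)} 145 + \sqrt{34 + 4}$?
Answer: $20880 + \sqrt{38} \approx 20886.0$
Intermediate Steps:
$C{\left(a \right)} = 4 a^{2}$ ($C{\left(a \right)} = 2 a 2 a = 4 a^{2}$)
$C{\left(-6 \right)} 145 + \sqrt{34 + 4} = 4 \left(-6\right)^{2} \cdot 145 + \sqrt{34 + 4} = 4 \cdot 36 \cdot 145 + \sqrt{38} = 144 \cdot 145 + \sqrt{38} = 20880 + \sqrt{38}$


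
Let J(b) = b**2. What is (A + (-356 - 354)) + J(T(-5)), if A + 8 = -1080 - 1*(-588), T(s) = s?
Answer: -1185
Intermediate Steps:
A = -500 (A = -8 + (-1080 - 1*(-588)) = -8 + (-1080 + 588) = -8 - 492 = -500)
(A + (-356 - 354)) + J(T(-5)) = (-500 + (-356 - 354)) + (-5)**2 = (-500 - 710) + 25 = -1210 + 25 = -1185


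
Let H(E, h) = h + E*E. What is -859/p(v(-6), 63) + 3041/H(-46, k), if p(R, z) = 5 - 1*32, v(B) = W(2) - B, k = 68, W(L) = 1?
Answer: 652721/19656 ≈ 33.207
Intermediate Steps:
v(B) = 1 - B
H(E, h) = h + E²
p(R, z) = -27 (p(R, z) = 5 - 32 = -27)
-859/p(v(-6), 63) + 3041/H(-46, k) = -859/(-27) + 3041/(68 + (-46)²) = -859*(-1/27) + 3041/(68 + 2116) = 859/27 + 3041/2184 = 652721/19656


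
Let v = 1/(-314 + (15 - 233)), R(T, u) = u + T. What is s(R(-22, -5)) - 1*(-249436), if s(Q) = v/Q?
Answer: 3582898705/14364 ≈ 2.4944e+5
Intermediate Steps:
R(T, u) = T + u
v = -1/532 (v = 1/(-314 - 218) = 1/(-532) = -1/532 ≈ -0.0018797)
s(Q) = -1/(532*Q)
s(R(-22, -5)) - 1*(-249436) = -1/(532*(-22 - 5)) - 1*(-249436) = -1/532/(-27) + 249436 = -1/532*(-1/27) + 249436 = 1/14364 + 249436 = 3582898705/14364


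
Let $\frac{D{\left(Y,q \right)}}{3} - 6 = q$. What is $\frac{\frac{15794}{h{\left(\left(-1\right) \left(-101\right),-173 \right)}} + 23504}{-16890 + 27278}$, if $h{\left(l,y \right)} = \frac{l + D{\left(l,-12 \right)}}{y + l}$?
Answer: $\frac{203416}{215551} \approx 0.9437$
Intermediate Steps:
$D{\left(Y,q \right)} = 18 + 3 q$
$h{\left(l,y \right)} = \frac{-18 + l}{l + y}$ ($h{\left(l,y \right)} = \frac{l + \left(18 + 3 \left(-12\right)\right)}{y + l} = \frac{l + \left(18 - 36\right)}{l + y} = \frac{l - 18}{l + y} = \frac{-18 + l}{l + y}$)
$\frac{\frac{15794}{h{\left(\left(-1\right) \left(-101\right),-173 \right)}} + 23504}{-16890 + 27278} = \frac{\frac{15794}{\frac{1}{\left(-1\right) \left(-101\right) - 173} \left(-18 - -101\right)} + 23504}{-16890 + 27278} = \frac{\frac{15794}{\frac{1}{101 - 173} \left(-18 + 101\right)} + 23504}{10388} = \left(\frac{15794}{\frac{1}{-72} \cdot 83} + 23504\right) \frac{1}{10388} = \left(\frac{15794}{\left(- \frac{1}{72}\right) 83} + 23504\right) \frac{1}{10388} = \left(\frac{15794}{- \frac{83}{72}} + 23504\right) \frac{1}{10388} = \left(15794 \left(- \frac{72}{83}\right) + 23504\right) \frac{1}{10388} = \left(- \frac{1137168}{83} + 23504\right) \frac{1}{10388} = \frac{813664}{83} \cdot \frac{1}{10388} = \frac{203416}{215551}$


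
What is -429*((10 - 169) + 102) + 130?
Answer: 24583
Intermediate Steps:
-429*((10 - 169) + 102) + 130 = -429*(-159 + 102) + 130 = -429*(-57) + 130 = 24453 + 130 = 24583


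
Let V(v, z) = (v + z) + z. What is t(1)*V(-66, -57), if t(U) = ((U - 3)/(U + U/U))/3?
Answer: 60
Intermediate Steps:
V(v, z) = v + 2*z
t(U) = (-3 + U)/(3*(1 + U)) (t(U) = ((-3 + U)/(U + 1))*(⅓) = ((-3 + U)/(1 + U))*(⅓) = (-3 + U)/(3*(1 + U)))
t(1)*V(-66, -57) = ((-3 + 1)/(3*(1 + 1)))*(-66 + 2*(-57)) = ((⅓)*(-2)/2)*(-66 - 114) = ((⅓)*(½)*(-2))*(-180) = -⅓*(-180) = 60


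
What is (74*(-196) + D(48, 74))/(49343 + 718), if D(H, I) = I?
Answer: -130/451 ≈ -0.28825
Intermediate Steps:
(74*(-196) + D(48, 74))/(49343 + 718) = (74*(-196) + 74)/(49343 + 718) = (-14504 + 74)/50061 = -14430*1/50061 = -130/451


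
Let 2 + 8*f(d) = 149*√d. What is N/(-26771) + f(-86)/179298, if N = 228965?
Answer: -164211893051/19199947032 + 149*I*√86/1434384 ≈ -8.5527 + 0.00096332*I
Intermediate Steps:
f(d) = -¼ + 149*√d/8 (f(d) = -¼ + (149*√d)/8 = -¼ + 149*√d/8)
N/(-26771) + f(-86)/179298 = 228965/(-26771) + (-¼ + 149*√(-86)/8)/179298 = 228965*(-1/26771) + (-¼ + 149*(I*√86)/8)*(1/179298) = -228965/26771 + (-¼ + 149*I*√86/8)*(1/179298) = -228965/26771 + (-1/717192 + 149*I*√86/1434384) = -164211893051/19199947032 + 149*I*√86/1434384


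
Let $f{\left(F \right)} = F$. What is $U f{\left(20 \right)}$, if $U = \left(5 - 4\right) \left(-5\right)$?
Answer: $-100$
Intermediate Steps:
$U = -5$ ($U = 1 \left(-5\right) = -5$)
$U f{\left(20 \right)} = \left(-5\right) 20 = -100$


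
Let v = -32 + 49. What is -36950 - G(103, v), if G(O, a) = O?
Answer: -37053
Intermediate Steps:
v = 17
-36950 - G(103, v) = -36950 - 1*103 = -36950 - 103 = -37053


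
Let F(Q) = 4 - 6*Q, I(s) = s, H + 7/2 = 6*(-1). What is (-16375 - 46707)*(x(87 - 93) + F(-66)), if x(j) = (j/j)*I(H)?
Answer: -24633521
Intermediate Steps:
H = -19/2 (H = -7/2 + 6*(-1) = -7/2 - 6 = -19/2 ≈ -9.5000)
x(j) = -19/2 (x(j) = (j/j)*(-19/2) = 1*(-19/2) = -19/2)
(-16375 - 46707)*(x(87 - 93) + F(-66)) = (-16375 - 46707)*(-19/2 + (4 - 6*(-66))) = -63082*(-19/2 + (4 + 396)) = -63082*(-19/2 + 400) = -63082*781/2 = -24633521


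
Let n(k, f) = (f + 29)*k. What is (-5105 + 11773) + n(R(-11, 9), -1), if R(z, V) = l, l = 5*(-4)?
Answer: 6108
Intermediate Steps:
l = -20
R(z, V) = -20
n(k, f) = k*(29 + f) (n(k, f) = (29 + f)*k = k*(29 + f))
(-5105 + 11773) + n(R(-11, 9), -1) = (-5105 + 11773) - 20*(29 - 1) = 6668 - 20*28 = 6668 - 560 = 6108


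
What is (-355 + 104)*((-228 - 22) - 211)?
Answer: 115711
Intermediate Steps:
(-355 + 104)*((-228 - 22) - 211) = -251*(-250 - 211) = -251*(-461) = 115711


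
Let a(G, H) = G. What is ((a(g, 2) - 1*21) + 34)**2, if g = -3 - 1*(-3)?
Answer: 169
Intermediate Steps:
g = 0 (g = -3 + 3 = 0)
((a(g, 2) - 1*21) + 34)**2 = ((0 - 1*21) + 34)**2 = ((0 - 21) + 34)**2 = (-21 + 34)**2 = 13**2 = 169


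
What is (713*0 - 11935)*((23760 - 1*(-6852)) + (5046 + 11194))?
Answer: -559178620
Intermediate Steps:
(713*0 - 11935)*((23760 - 1*(-6852)) + (5046 + 11194)) = (0 - 11935)*((23760 + 6852) + 16240) = -11935*(30612 + 16240) = -11935*46852 = -559178620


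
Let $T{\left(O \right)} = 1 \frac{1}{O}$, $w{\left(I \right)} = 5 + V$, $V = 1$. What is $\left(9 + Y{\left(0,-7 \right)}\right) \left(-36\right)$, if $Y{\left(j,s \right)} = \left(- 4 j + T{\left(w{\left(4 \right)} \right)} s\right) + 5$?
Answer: $-462$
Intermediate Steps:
$w{\left(I \right)} = 6$ ($w{\left(I \right)} = 5 + 1 = 6$)
$T{\left(O \right)} = \frac{1}{O}$
$Y{\left(j,s \right)} = 5 - 4 j + \frac{s}{6}$ ($Y{\left(j,s \right)} = \left(- 4 j + \frac{s}{6}\right) + 5 = 5 - 4 j + \frac{s}{6}$)
$\left(9 + Y{\left(0,-7 \right)}\right) \left(-36\right) = \left(9 + \left(5 - 0 + \frac{1}{6} \left(-7\right)\right)\right) \left(-36\right) = \left(9 + \left(5 + 0 - \frac{7}{6}\right)\right) \left(-36\right) = \left(9 + \frac{23}{6}\right) \left(-36\right) = \frac{77}{6} \left(-36\right) = -462$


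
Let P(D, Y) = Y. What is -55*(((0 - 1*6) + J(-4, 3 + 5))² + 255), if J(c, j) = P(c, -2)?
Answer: -17545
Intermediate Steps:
J(c, j) = -2
-55*(((0 - 1*6) + J(-4, 3 + 5))² + 255) = -55*(((0 - 1*6) - 2)² + 255) = -55*(((0 - 6) - 2)² + 255) = -55*((-6 - 2)² + 255) = -55*((-8)² + 255) = -55*(64 + 255) = -55*319 = -17545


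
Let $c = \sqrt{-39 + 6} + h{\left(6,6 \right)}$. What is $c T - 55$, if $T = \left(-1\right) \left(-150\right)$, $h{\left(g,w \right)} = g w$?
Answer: $5345 + 150 i \sqrt{33} \approx 5345.0 + 861.68 i$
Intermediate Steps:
$T = 150$
$c = 36 + i \sqrt{33}$ ($c = \sqrt{-39 + 6} + 6 \cdot 6 = \sqrt{-33} + 36 = i \sqrt{33} + 36 = 36 + i \sqrt{33} \approx 36.0 + 5.7446 i$)
$c T - 55 = \left(36 + i \sqrt{33}\right) 150 - 55 = \left(5400 + 150 i \sqrt{33}\right) - 55 = 5345 + 150 i \sqrt{33}$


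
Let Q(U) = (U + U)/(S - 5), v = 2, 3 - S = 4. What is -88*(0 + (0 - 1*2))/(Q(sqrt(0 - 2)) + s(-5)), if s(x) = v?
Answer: 1584/19 + 264*I*sqrt(2)/19 ≈ 83.368 + 19.65*I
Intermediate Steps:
S = -1 (S = 3 - 1*4 = 3 - 4 = -1)
s(x) = 2
Q(U) = -U/3 (Q(U) = (U + U)/(-1 - 5) = (2*U)/(-6) = (2*U)*(-1/6) = -U/3)
-88*(0 + (0 - 1*2))/(Q(sqrt(0 - 2)) + s(-5)) = -88*(0 + (0 - 1*2))/(-sqrt(0 - 2)/3 + 2) = -88*(0 + (0 - 2))/(-I*sqrt(2)/3 + 2) = -88*(0 - 2)/(-I*sqrt(2)/3 + 2) = -(-176)/(-I*sqrt(2)/3 + 2) = -(-176)/(2 - I*sqrt(2)/3) = 176/(2 - I*sqrt(2)/3)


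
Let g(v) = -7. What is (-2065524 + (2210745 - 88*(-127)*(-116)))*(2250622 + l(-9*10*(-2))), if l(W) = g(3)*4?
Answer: -2590872559830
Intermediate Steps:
l(W) = -28 (l(W) = -7*4 = -28)
(-2065524 + (2210745 - 88*(-127)*(-116)))*(2250622 + l(-9*10*(-2))) = (-2065524 + (2210745 - 88*(-127)*(-116)))*(2250622 - 28) = (-2065524 + (2210745 - (-11176)*(-116)))*2250594 = (-2065524 + (2210745 - 1*1296416))*2250594 = (-2065524 + (2210745 - 1296416))*2250594 = (-2065524 + 914329)*2250594 = -1151195*2250594 = -2590872559830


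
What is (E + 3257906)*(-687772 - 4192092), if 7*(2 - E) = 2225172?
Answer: -100428499014976/7 ≈ -1.4347e+13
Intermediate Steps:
E = -2225158/7 (E = 2 - ⅐*2225172 = 2 - 2225172/7 = -2225158/7 ≈ -3.1788e+5)
(E + 3257906)*(-687772 - 4192092) = (-2225158/7 + 3257906)*(-687772 - 4192092) = (20580184/7)*(-4879864) = -100428499014976/7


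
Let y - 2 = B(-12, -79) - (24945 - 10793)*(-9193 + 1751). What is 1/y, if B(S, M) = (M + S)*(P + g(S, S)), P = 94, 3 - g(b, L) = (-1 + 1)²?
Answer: 1/105310359 ≈ 9.4957e-9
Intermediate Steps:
g(b, L) = 3 (g(b, L) = 3 - (-1 + 1)² = 3 - 1*0² = 3 - 1*0 = 3 + 0 = 3)
B(S, M) = 97*M + 97*S (B(S, M) = (M + S)*(94 + 3) = (M + S)*97 = 97*M + 97*S)
y = 105310359 (y = 2 + ((97*(-79) + 97*(-12)) - (24945 - 10793)*(-9193 + 1751)) = 2 + ((-7663 - 1164) - 14152*(-7442)) = 2 + (-8827 - 1*(-105319184)) = 2 + (-8827 + 105319184) = 2 + 105310357 = 105310359)
1/y = 1/105310359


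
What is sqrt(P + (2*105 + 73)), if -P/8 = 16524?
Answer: I*sqrt(131909) ≈ 363.19*I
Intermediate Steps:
P = -132192 (P = -8*16524 = -132192)
sqrt(P + (2*105 + 73)) = sqrt(-132192 + (2*105 + 73)) = sqrt(-132192 + (210 + 73)) = sqrt(-132192 + 283) = sqrt(-131909) = I*sqrt(131909)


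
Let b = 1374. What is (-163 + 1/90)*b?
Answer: -3359201/15 ≈ -2.2395e+5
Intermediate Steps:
(-163 + 1/90)*b = (-163 + 1/90)*1374 = -14669/90*1374 = -3359201/15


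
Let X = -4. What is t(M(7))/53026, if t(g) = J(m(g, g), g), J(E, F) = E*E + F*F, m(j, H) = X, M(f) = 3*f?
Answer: 457/53026 ≈ 0.0086184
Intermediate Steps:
m(j, H) = -4
J(E, F) = E**2 + F**2
t(g) = 16 + g**2 (t(g) = (-4)**2 + g**2 = 16 + g**2)
t(M(7))/53026 = (16 + (3*7)**2)/53026 = (16 + 21**2)*(1/53026) = (16 + 441)*(1/53026) = 457*(1/53026) = 457/53026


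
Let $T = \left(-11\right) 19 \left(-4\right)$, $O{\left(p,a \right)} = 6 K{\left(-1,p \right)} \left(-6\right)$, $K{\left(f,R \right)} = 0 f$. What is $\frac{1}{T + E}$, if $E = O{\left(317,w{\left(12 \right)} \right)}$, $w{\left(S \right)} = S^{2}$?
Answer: $\frac{1}{836} \approx 0.0011962$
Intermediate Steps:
$K{\left(f,R \right)} = 0$
$O{\left(p,a \right)} = 0$ ($O{\left(p,a \right)} = 6 \cdot 0 \left(-6\right) = 0 \left(-6\right) = 0$)
$T = 836$ ($T = \left(-209\right) \left(-4\right) = 836$)
$E = 0$
$\frac{1}{T + E} = \frac{1}{836 + 0} = \frac{1}{836}$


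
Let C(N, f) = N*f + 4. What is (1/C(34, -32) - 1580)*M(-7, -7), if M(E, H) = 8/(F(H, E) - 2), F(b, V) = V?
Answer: 1141814/813 ≈ 1404.4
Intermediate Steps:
C(N, f) = 4 + N*f
M(E, H) = 8/(-2 + E) (M(E, H) = 8/(E - 2) = 8/(-2 + E))
(1/C(34, -32) - 1580)*M(-7, -7) = (1/(4 + 34*(-32)) - 1580)*(8/(-2 - 7)) = (1/(4 - 1088) - 1580)*(8/(-9)) = (1/(-1084) - 1580)*(8*(-⅑)) = (-1/1084 - 1580)*(-8/9) = -1712721/1084*(-8/9) = 1141814/813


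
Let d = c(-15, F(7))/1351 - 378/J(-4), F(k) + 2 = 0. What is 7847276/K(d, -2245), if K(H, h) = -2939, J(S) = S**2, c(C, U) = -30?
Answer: -7847276/2939 ≈ -2670.1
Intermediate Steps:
F(k) = -2 (F(k) = -2 + 0 = -2)
d = -255579/10808 (d = -30/1351 - 378/((-4)**2) = -30*1/1351 - 378/16 = -30/1351 - 378*1/16 = -30/1351 - 189/8 = -255579/10808 ≈ -23.647)
7847276/K(d, -2245) = 7847276/(-2939) = 7847276*(-1/2939) = -7847276/2939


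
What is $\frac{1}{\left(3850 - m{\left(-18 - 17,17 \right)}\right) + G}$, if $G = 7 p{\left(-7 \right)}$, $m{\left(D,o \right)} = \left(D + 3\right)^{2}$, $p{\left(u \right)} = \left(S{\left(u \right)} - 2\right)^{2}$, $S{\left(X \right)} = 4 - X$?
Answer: $\frac{1}{3393} \approx 0.00029472$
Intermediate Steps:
$p{\left(u \right)} = \left(2 - u\right)^{2}$ ($p{\left(u \right)} = \left(\left(4 - u\right) - 2\right)^{2} = \left(2 - u\right)^{2}$)
$m{\left(D,o \right)} = \left(3 + D\right)^{2}$
$G = 567$ ($G = 7 \left(-2 - 7\right)^{2} = 7 \left(-9\right)^{2} = 7 \cdot 81 = 567$)
$\frac{1}{\left(3850 - m{\left(-18 - 17,17 \right)}\right) + G} = \frac{1}{\left(3850 - \left(3 - 35\right)^{2}\right) + 567} = \frac{1}{\left(3850 - \left(-32\right)^{2}\right) + 567} = \frac{1}{\left(3850 - 1024\right) + 567} = \frac{1}{2826 + 567} = \frac{1}{3393}$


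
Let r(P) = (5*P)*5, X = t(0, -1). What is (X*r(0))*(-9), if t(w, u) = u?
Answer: 0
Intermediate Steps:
X = -1
r(P) = 25*P
(X*r(0))*(-9) = -25*0*(-9) = -1*0*(-9) = 0*(-9) = 0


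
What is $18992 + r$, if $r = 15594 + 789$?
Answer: $35375$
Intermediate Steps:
$r = 16383$
$18992 + r = 18992 + 16383 = 35375$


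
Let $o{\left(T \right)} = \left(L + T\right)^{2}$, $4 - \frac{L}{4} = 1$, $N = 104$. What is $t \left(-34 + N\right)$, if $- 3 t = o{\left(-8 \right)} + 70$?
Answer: $- \frac{6020}{3} \approx -2006.7$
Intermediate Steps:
$L = 12$ ($L = 16 - 4 = 12$)
$o{\left(T \right)} = \left(12 + T\right)^{2}$
$t = - \frac{86}{3}$ ($t = - \frac{\left(12 - 8\right)^{2} + 70}{3} = - \frac{4^{2} + 70}{3} = - \frac{16 + 70}{3} = \left(- \frac{1}{3}\right) 86 = - \frac{86}{3} \approx -28.667$)
$t \left(-34 + N\right) = - \frac{86 \left(-34 + 104\right)}{3} = \left(- \frac{86}{3}\right) 70 = - \frac{6020}{3}$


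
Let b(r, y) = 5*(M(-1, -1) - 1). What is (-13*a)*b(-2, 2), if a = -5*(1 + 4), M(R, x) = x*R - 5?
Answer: -8125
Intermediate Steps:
M(R, x) = -5 + R*x (M(R, x) = R*x - 5 = -5 + R*x)
b(r, y) = -25 (b(r, y) = 5*((-5 - 1*(-1)) - 1) = 5*((-5 + 1) - 1) = 5*(-4 - 1) = 5*(-5) = -25)
a = -25 (a = -5*5 = -25)
(-13*a)*b(-2, 2) = -13*(-25)*(-25) = 325*(-25) = -8125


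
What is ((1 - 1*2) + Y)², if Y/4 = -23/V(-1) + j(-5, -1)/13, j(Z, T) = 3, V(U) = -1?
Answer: 1428025/169 ≈ 8449.8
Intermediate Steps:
Y = 1208/13 (Y = 4*(-23/(-1) + 3/13) = 4*(-23*(-1) + 3*(1/13)) = 4*(23 + 3/13) = 4*(302/13) = 1208/13 ≈ 92.923)
((1 - 1*2) + Y)² = ((1 - 1*2) + 1208/13)² = ((1 - 2) + 1208/13)² = (-1 + 1208/13)² = (1195/13)² = 1428025/169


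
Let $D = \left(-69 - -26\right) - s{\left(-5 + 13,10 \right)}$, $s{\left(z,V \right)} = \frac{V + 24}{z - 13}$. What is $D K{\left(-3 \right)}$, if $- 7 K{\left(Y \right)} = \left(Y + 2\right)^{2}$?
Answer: $\frac{181}{35} \approx 5.1714$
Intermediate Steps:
$s{\left(z,V \right)} = \frac{24 + V}{-13 + z}$
$K{\left(Y \right)} = - \frac{\left(2 + Y\right)^{2}}{7}$ ($K{\left(Y \right)} = - \frac{\left(Y + 2\right)^{2}}{7} = - \frac{\left(2 + Y\right)^{2}}{7}$)
$D = - \frac{181}{5}$ ($D = \left(-69 - -26\right) - \frac{24 + 10}{-13 + \left(-5 + 13\right)} = \left(-69 + 26\right) - \frac{1}{-13 + 8} \cdot 34 = -43 - \frac{1}{-5} \cdot 34 = -43 - \left(- \frac{1}{5}\right) 34 = -43 - - \frac{34}{5} = -43 + \frac{34}{5} = - \frac{181}{5} \approx -36.2$)
$D K{\left(-3 \right)} = - \frac{181 \left(- \frac{\left(2 - 3\right)^{2}}{7}\right)}{5} = - \frac{181 \left(- \frac{\left(-1\right)^{2}}{7}\right)}{5} = - \frac{181 \left(\left(- \frac{1}{7}\right) 1\right)}{5} = \left(- \frac{181}{5}\right) \left(- \frac{1}{7}\right) = \frac{181}{35}$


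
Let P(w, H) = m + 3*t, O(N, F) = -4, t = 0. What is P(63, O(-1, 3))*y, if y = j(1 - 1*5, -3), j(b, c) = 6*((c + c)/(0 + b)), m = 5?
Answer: 45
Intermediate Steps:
j(b, c) = 12*c/b (j(b, c) = 6*((2*c)/b) = 6*(2*c/b) = 12*c/b)
P(w, H) = 5 (P(w, H) = 5 + 3*0 = 5 + 0 = 5)
y = 9 (y = 12*(-3)/(1 - 1*5) = 12*(-3)/(1 - 5) = 12*(-3)/(-4) = 12*(-3)*(-1/4) = 9)
P(63, O(-1, 3))*y = 5*9 = 45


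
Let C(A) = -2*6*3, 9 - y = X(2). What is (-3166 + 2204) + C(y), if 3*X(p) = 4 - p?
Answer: -998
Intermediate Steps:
X(p) = 4/3 - p/3 (X(p) = (4 - p)/3 = 4/3 - p/3)
y = 25/3 (y = 9 - (4/3 - ⅓*2) = 9 - (4/3 - ⅔) = 9 - 1*⅔ = 9 - ⅔ = 25/3 ≈ 8.3333)
C(A) = -36 (C(A) = -12*3 = -36)
(-3166 + 2204) + C(y) = (-3166 + 2204) - 36 = -962 - 36 = -998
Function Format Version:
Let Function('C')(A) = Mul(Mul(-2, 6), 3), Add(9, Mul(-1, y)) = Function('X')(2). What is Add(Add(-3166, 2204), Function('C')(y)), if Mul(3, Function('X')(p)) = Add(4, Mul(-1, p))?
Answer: -998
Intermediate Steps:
Function('X')(p) = Add(Rational(4, 3), Mul(Rational(-1, 3), p)) (Function('X')(p) = Mul(Rational(1, 3), Add(4, Mul(-1, p))) = Add(Rational(4, 3), Mul(Rational(-1, 3), p)))
y = Rational(25, 3) (y = Add(9, Mul(-1, Add(Rational(4, 3), Mul(Rational(-1, 3), 2)))) = Add(9, Mul(-1, Add(Rational(4, 3), Rational(-2, 3)))) = Add(9, Mul(-1, Rational(2, 3))) = Add(9, Rational(-2, 3)) = Rational(25, 3) ≈ 8.3333)
Function('C')(A) = -36 (Function('C')(A) = Mul(-12, 3) = -36)
Add(Add(-3166, 2204), Function('C')(y)) = Add(Add(-3166, 2204), -36) = Add(-962, -36) = -998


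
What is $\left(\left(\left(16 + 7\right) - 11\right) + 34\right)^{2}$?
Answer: $2116$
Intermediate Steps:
$\left(\left(\left(16 + 7\right) - 11\right) + 34\right)^{2} = \left(\left(23 - 11\right) + 34\right)^{2} = \left(12 + 34\right)^{2} = 46^{2} = 2116$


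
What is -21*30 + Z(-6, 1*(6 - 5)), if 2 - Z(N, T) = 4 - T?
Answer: -631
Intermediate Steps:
Z(N, T) = -2 + T (Z(N, T) = 2 - (4 - T) = 2 + (-4 + T) = -2 + T)
-21*30 + Z(-6, 1*(6 - 5)) = -21*30 + (-2 + 1*(6 - 5)) = -630 + (-2 + 1*1) = -630 + (-2 + 1) = -630 - 1 = -631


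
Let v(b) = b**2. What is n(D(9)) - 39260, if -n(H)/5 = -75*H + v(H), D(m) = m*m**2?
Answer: -2423090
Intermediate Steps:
D(m) = m**3
n(H) = -5*H**2 + 375*H (n(H) = -5*(-75*H + H**2) = -5*(H**2 - 75*H) = -5*H**2 + 375*H)
n(D(9)) - 39260 = 5*9**3*(75 - 1*9**3) - 39260 = 5*729*(75 - 1*729) - 39260 = 5*729*(75 - 729) - 39260 = 5*729*(-654) - 39260 = -2383830 - 39260 = -2423090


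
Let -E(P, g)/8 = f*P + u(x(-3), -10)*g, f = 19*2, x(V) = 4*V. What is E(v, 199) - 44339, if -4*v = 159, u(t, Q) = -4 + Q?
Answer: -9967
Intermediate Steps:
f = 38
v = -159/4 (v = -¼*159 = -159/4 ≈ -39.750)
E(P, g) = -304*P + 112*g (E(P, g) = -8*(38*P + (-4 - 10)*g) = -8*(38*P - 14*g) = -8*(-14*g + 38*P) = -304*P + 112*g)
E(v, 199) - 44339 = (-304*(-159/4) + 112*199) - 44339 = (12084 + 22288) - 44339 = 34372 - 44339 = -9967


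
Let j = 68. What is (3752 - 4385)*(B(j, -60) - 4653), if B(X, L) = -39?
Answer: 2970036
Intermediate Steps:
(3752 - 4385)*(B(j, -60) - 4653) = (3752 - 4385)*(-39 - 4653) = -633*(-4692) = 2970036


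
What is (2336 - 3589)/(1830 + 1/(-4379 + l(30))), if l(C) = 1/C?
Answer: -164605357/240405240 ≈ -0.68470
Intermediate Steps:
(2336 - 3589)/(1830 + 1/(-4379 + l(30))) = (2336 - 3589)/(1830 + 1/(-4379 + 1/30)) = -1253/(1830 + 1/(-4379 + 1/30)) = -1253/(1830 + 1/(-131369/30)) = -1253/(1830 - 30/131369) = -1253/240405240/131369 = -1253*131369/240405240 = -164605357/240405240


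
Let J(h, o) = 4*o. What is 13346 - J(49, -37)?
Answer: 13494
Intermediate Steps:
13346 - J(49, -37) = 13346 - 4*(-37) = 13346 - 1*(-148) = 13346 + 148 = 13494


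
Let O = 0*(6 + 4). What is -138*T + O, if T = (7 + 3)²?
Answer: -13800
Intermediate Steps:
T = 100 (T = 10² = 100)
O = 0 (O = 0*10 = 0)
-138*T + O = -138*100 + 0 = -13800 + 0 = -13800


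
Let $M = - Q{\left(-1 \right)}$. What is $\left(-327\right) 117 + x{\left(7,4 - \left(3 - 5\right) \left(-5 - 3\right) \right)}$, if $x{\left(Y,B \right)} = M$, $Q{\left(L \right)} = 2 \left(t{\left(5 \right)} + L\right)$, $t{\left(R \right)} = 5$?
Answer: $-38267$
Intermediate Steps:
$Q{\left(L \right)} = 10 + 2 L$ ($Q{\left(L \right)} = 2 \left(5 + L\right) = 10 + 2 L$)
$M = -8$ ($M = - (10 + 2 \left(-1\right)) = - (10 - 2) = \left(-1\right) 8 = -8$)
$x{\left(Y,B \right)} = -8$
$\left(-327\right) 117 + x{\left(7,4 - \left(3 - 5\right) \left(-5 - 3\right) \right)} = \left(-327\right) 117 - 8 = -38259 - 8 = -38267$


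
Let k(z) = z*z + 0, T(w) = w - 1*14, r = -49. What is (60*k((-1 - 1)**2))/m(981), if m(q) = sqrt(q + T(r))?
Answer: 160*sqrt(102)/51 ≈ 31.685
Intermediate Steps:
T(w) = -14 + w (T(w) = w - 14 = -14 + w)
k(z) = z**2 (k(z) = z**2 + 0 = z**2)
m(q) = sqrt(-63 + q) (m(q) = sqrt(q + (-14 - 49)) = sqrt(q - 63) = sqrt(-63 + q))
(60*k((-1 - 1)**2))/m(981) = (60*((-1 - 1)**2)**2)/(sqrt(-63 + 981)) = (60*((-2)**2)**2)/(sqrt(918)) = (60*4**2)/((3*sqrt(102))) = (60*16)*(sqrt(102)/306) = 960*(sqrt(102)/306) = 160*sqrt(102)/51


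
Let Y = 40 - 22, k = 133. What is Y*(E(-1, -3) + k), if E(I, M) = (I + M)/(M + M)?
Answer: 2406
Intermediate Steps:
E(I, M) = (I + M)/(2*M) (E(I, M) = (I + M)/((2*M)) = (I + M)*(1/(2*M)) = (I + M)/(2*M))
Y = 18
Y*(E(-1, -3) + k) = 18*((½)*(-1 - 3)/(-3) + 133) = 18*((½)*(-⅓)*(-4) + 133) = 18*(⅔ + 133) = 18*(401/3) = 2406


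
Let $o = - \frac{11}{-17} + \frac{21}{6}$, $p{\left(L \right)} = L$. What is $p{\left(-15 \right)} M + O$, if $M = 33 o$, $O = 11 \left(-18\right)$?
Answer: $- \frac{76527}{34} \approx -2250.8$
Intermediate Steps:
$o = \frac{141}{34}$ ($o = \left(-11\right) \left(- \frac{1}{17}\right) + 21 \cdot \frac{1}{6} = \frac{11}{17} + \frac{7}{2} = \frac{141}{34} \approx 4.1471$)
$O = -198$
$M = \frac{4653}{34}$ ($M = 33 \cdot \frac{141}{34} = \frac{4653}{34} \approx 136.85$)
$p{\left(-15 \right)} M + O = \left(-15\right) \frac{4653}{34} - 198 = - \frac{69795}{34} - 198 = - \frac{76527}{34}$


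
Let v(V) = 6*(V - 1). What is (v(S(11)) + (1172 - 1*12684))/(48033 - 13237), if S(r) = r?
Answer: -2863/8699 ≈ -0.32912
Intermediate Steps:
v(V) = -6 + 6*V (v(V) = 6*(-1 + V) = -6 + 6*V)
(v(S(11)) + (1172 - 1*12684))/(48033 - 13237) = ((-6 + 6*11) + (1172 - 1*12684))/(48033 - 13237) = ((-6 + 66) + (1172 - 12684))/34796 = (60 - 11512)*(1/34796) = -11452*1/34796 = -2863/8699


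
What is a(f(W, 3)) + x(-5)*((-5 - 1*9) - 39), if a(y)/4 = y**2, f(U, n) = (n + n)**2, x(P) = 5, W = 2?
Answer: 4919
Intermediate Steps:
f(U, n) = 4*n**2 (f(U, n) = (2*n)**2 = 4*n**2)
a(y) = 4*y**2
a(f(W, 3)) + x(-5)*((-5 - 1*9) - 39) = 4*(4*3**2)**2 + 5*((-5 - 1*9) - 39) = 4*(4*9)**2 + 5*((-5 - 9) - 39) = 4*36**2 + 5*(-14 - 39) = 4*1296 + 5*(-53) = 5184 - 265 = 4919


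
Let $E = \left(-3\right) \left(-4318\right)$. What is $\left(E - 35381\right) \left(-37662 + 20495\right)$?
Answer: $385004309$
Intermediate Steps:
$E = 12954$
$\left(E - 35381\right) \left(-37662 + 20495\right) = \left(12954 - 35381\right) \left(-37662 + 20495\right) = \left(-22427\right) \left(-17167\right) = 385004309$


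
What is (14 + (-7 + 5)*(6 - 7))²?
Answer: 256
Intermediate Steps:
(14 + (-7 + 5)*(6 - 7))² = (14 - 2*(-1))² = (14 + 2)² = 16² = 256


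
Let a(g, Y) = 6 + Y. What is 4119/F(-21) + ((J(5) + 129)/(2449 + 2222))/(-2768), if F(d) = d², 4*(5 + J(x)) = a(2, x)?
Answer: 7889754983/844716096 ≈ 9.3401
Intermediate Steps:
J(x) = -7/2 + x/4 (J(x) = -5 + (6 + x)/4 = -5 + (3/2 + x/4) = -7/2 + x/4)
4119/F(-21) + ((J(5) + 129)/(2449 + 2222))/(-2768) = 4119/((-21)²) + (((-7/2 + (¼)*5) + 129)/(2449 + 2222))/(-2768) = 4119/441 + (((-7/2 + 5/4) + 129)/4671)*(-1/2768) = 4119*(1/441) + ((-9/4 + 129)*(1/4671))*(-1/2768) = 1373/147 + ((507/4)*(1/4671))*(-1/2768) = 1373/147 + (169/6228)*(-1/2768) = 1373/147 - 169/17239104 = 7889754983/844716096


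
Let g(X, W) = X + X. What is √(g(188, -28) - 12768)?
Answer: 2*I*√3098 ≈ 111.32*I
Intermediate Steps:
g(X, W) = 2*X
√(g(188, -28) - 12768) = √(2*188 - 12768) = √(376 - 12768) = √(-12392) = 2*I*√3098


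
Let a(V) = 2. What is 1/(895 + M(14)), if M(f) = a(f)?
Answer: 1/897 ≈ 0.0011148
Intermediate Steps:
M(f) = 2
1/(895 + M(14)) = 1/(895 + 2) = 1/897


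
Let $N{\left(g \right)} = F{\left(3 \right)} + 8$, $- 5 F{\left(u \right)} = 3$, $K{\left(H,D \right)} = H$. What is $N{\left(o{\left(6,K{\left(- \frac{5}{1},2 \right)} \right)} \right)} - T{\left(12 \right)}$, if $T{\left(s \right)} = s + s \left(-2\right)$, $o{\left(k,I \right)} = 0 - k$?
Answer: $\frac{97}{5} \approx 19.4$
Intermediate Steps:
$F{\left(u \right)} = - \frac{3}{5}$ ($F{\left(u \right)} = \left(- \frac{1}{5}\right) 3 = - \frac{3}{5}$)
$o{\left(k,I \right)} = - k$
$N{\left(g \right)} = \frac{37}{5}$ ($N{\left(g \right)} = - \frac{3}{5} + 8 = \frac{37}{5}$)
$T{\left(s \right)} = - s$ ($T{\left(s \right)} = s - 2 s = - s$)
$N{\left(o{\left(6,K{\left(- \frac{5}{1},2 \right)} \right)} \right)} - T{\left(12 \right)} = \frac{37}{5} - \left(-1\right) 12 = \frac{37}{5} - -12 = \frac{37}{5} + 12 = \frac{97}{5}$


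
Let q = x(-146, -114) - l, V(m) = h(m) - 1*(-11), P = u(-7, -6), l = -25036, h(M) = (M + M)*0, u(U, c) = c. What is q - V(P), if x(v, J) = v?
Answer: 24879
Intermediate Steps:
h(M) = 0 (h(M) = (2*M)*0 = 0)
P = -6
V(m) = 11 (V(m) = 0 - 1*(-11) = 0 + 11 = 11)
q = 24890 (q = -146 - 1*(-25036) = -146 + 25036 = 24890)
q - V(P) = 24890 - 1*11 = 24890 - 11 = 24879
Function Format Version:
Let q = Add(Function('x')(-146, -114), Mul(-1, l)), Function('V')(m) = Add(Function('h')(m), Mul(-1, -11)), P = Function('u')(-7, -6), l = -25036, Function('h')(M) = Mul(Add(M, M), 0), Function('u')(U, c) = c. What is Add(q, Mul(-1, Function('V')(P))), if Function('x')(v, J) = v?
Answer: 24879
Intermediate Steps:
Function('h')(M) = 0 (Function('h')(M) = Mul(Mul(2, M), 0) = 0)
P = -6
Function('V')(m) = 11 (Function('V')(m) = Add(0, Mul(-1, -11)) = Add(0, 11) = 11)
q = 24890 (q = Add(-146, Mul(-1, -25036)) = Add(-146, 25036) = 24890)
Add(q, Mul(-1, Function('V')(P))) = Add(24890, Mul(-1, 11)) = Add(24890, -11) = 24879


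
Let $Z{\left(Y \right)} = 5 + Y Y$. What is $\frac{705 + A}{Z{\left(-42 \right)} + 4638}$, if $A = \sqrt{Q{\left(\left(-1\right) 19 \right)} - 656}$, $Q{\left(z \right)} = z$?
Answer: $\frac{705}{6407} + \frac{15 i \sqrt{3}}{6407} \approx 0.11004 + 0.0040551 i$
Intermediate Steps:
$Z{\left(Y \right)} = 5 + Y^{2}$
$A = 15 i \sqrt{3}$ ($A = \sqrt{\left(-1\right) 19 - 656} = \sqrt{-19 - 656} = \sqrt{-675} = 15 i \sqrt{3} \approx 25.981 i$)
$\frac{705 + A}{Z{\left(-42 \right)} + 4638} = \frac{705 + 15 i \sqrt{3}}{\left(5 + \left(-42\right)^{2}\right) + 4638} = \frac{705 + 15 i \sqrt{3}}{\left(5 + 1764\right) + 4638} = \frac{705 + 15 i \sqrt{3}}{1769 + 4638} = \frac{705 + 15 i \sqrt{3}}{6407} = \left(705 + 15 i \sqrt{3}\right) \frac{1}{6407} = \frac{705}{6407} + \frac{15 i \sqrt{3}}{6407}$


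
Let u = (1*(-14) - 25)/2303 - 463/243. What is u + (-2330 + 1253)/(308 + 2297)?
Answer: -3405090863/1457833545 ≈ -2.3357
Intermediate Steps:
u = -1075766/559629 (u = (-14 - 25)*(1/2303) - 463*1/243 = -39*1/2303 - 463/243 = -39/2303 - 463/243 = -1075766/559629 ≈ -1.9223)
u + (-2330 + 1253)/(308 + 2297) = -1075766/559629 + (-2330 + 1253)/(308 + 2297) = -1075766/559629 - 1077/2605 = -3405090863/1457833545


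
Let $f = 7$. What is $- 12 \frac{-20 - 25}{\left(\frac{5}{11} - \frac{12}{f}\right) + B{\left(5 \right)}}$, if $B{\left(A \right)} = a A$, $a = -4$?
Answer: $- \frac{41580}{1637} \approx -25.4$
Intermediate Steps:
$B{\left(A \right)} = - 4 A$
$- 12 \frac{-20 - 25}{\left(\frac{5}{11} - \frac{12}{f}\right) + B{\left(5 \right)}} = - 12 \frac{-20 - 25}{\left(\frac{5}{11} - \frac{12}{7}\right) - 20} = - 12 \left(- \frac{45}{\left(5 \cdot \frac{1}{11} - \frac{12}{7}\right) - 20}\right) = - 12 \left(- \frac{45}{\left(\frac{5}{11} - \frac{12}{7}\right) - 20}\right) = - 12 \left(- \frac{45}{- \frac{97}{77} - 20}\right) = - 12 \left(- \frac{45}{- \frac{1637}{77}}\right) = - 12 \left(\left(-45\right) \left(- \frac{77}{1637}\right)\right) = \left(-12\right) \frac{3465}{1637} = - \frac{41580}{1637}$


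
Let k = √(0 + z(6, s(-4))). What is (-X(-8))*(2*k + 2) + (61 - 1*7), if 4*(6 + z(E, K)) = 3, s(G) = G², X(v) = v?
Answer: 70 + 8*I*√21 ≈ 70.0 + 36.661*I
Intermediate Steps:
z(E, K) = -21/4 (z(E, K) = -6 + (¼)*3 = -6 + ¾ = -21/4)
k = I*√21/2 (k = √(0 - 21/4) = √(-21/4) = I*√21/2 ≈ 2.2913*I)
(-X(-8))*(2*k + 2) + (61 - 1*7) = (-1*(-8))*(2*(I*√21/2) + 2) + (61 - 1*7) = 8*(I*√21 + 2) + (61 - 7) = 8*(2 + I*√21) + 54 = (16 + 8*I*√21) + 54 = 70 + 8*I*√21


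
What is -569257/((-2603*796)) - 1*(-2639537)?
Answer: 5469089558813/2071988 ≈ 2.6395e+6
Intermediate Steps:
-569257/((-2603*796)) - 1*(-2639537) = -569257/(-2071988) + 2639537 = -569257*(-1/2071988) + 2639537 = 569257/2071988 + 2639537 = 5469089558813/2071988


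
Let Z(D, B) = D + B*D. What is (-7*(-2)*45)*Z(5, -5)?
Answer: -12600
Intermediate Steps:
(-7*(-2)*45)*Z(5, -5) = (-7*(-2)*45)*(5*(1 - 5)) = (14*45)*(5*(-4)) = 630*(-20) = -12600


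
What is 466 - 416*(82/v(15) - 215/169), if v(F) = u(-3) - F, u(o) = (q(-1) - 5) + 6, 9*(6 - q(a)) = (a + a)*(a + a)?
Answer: 1243598/247 ≈ 5034.8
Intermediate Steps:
q(a) = 6 - 4*a²/9 (q(a) = 6 - (a + a)*(a + a)/9 = 6 - 2*a*2*a/9 = 6 - 4*a²/9)
u(o) = 59/9 (u(o) = ((6 - 4/9*(-1)²) - 5) + 6 = ((6 - 4/9*1) - 5) + 6 = ((6 - 4/9) - 5) + 6 = (50/9 - 5) + 6 = 5/9 + 6 = 59/9)
v(F) = 59/9 - F
466 - 416*(82/v(15) - 215/169) = 466 - 416*(82/(59/9 - 1*15) - 215/169) = 466 - 416*(82/(59/9 - 15) - 215*1/169) = 466 - 416*(82/(-76/9) - 215/169) = 466 - 416*(82*(-9/76) - 215/169) = 466 - 416*(-369/38 - 215/169) = 466 - 416*(-70531/6422) = 466 + 1128496/247 = 1243598/247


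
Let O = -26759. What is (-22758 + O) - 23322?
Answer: -72839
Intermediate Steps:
(-22758 + O) - 23322 = (-22758 - 26759) - 23322 = -49517 - 23322 = -72839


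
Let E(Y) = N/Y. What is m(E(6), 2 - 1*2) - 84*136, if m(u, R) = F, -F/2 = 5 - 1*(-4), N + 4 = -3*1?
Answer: -11442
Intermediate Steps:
N = -7 (N = -4 - 3*1 = -4 - 3 = -7)
E(Y) = -7/Y
F = -18 (F = -2*(5 - 1*(-4)) = -2*(5 + 4) = -2*9 = -18)
m(u, R) = -18
m(E(6), 2 - 1*2) - 84*136 = -18 - 84*136 = -18 - 11424 = -11442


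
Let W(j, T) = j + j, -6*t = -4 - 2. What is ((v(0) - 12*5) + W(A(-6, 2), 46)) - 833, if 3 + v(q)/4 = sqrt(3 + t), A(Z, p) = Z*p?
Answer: -921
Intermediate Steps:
t = 1 (t = -(-4 - 2)/6 = -1/6*(-6) = 1)
W(j, T) = 2*j
v(q) = -4 (v(q) = -12 + 4*sqrt(3 + 1) = -12 + 4*sqrt(4) = -12 + 4*2 = -12 + 8 = -4)
((v(0) - 12*5) + W(A(-6, 2), 46)) - 833 = ((-4 - 12*5) + 2*(-6*2)) - 833 = ((-4 - 60) + 2*(-12)) - 833 = (-64 - 24) - 833 = -88 - 833 = -921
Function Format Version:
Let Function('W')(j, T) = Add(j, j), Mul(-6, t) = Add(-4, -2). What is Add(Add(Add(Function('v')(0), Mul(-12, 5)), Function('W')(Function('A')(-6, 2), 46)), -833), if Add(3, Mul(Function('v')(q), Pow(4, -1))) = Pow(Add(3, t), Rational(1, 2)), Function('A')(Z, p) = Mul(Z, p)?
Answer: -921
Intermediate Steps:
t = 1 (t = Mul(Rational(-1, 6), Add(-4, -2)) = Mul(Rational(-1, 6), -6) = 1)
Function('W')(j, T) = Mul(2, j)
Function('v')(q) = -4 (Function('v')(q) = Add(-12, Mul(4, Pow(Add(3, 1), Rational(1, 2)))) = Add(-12, Mul(4, Pow(4, Rational(1, 2)))) = Add(-12, Mul(4, 2)) = Add(-12, 8) = -4)
Add(Add(Add(Function('v')(0), Mul(-12, 5)), Function('W')(Function('A')(-6, 2), 46)), -833) = Add(Add(Add(-4, Mul(-12, 5)), Mul(2, Mul(-6, 2))), -833) = Add(Add(Add(-4, -60), Mul(2, -12)), -833) = Add(Add(-64, -24), -833) = Add(-88, -833) = -921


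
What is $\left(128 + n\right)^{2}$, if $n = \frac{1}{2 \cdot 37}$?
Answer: $\frac{89737729}{5476} \approx 16387.0$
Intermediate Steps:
$n = \frac{1}{74} \approx 0.013514$
$\left(128 + n\right)^{2} = \left(128 + \frac{1}{74}\right)^{2} = \left(\frac{9473}{74}\right)^{2} = \frac{89737729}{5476}$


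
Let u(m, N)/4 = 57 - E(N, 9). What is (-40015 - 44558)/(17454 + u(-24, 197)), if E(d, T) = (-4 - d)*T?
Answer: -28191/8306 ≈ -3.3941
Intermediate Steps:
E(d, T) = T*(-4 - d)
u(m, N) = 372 + 36*N (u(m, N) = 4*(57 - (-1)*9*(4 + N)) = 4*(57 - (-36 - 9*N)) = 4*(57 + (36 + 9*N)) = 4*(93 + 9*N) = 372 + 36*N)
(-40015 - 44558)/(17454 + u(-24, 197)) = (-40015 - 44558)/(17454 + (372 + 36*197)) = -84573/(17454 + (372 + 7092)) = -84573/(17454 + 7464) = -84573/24918 = -84573*1/24918 = -28191/8306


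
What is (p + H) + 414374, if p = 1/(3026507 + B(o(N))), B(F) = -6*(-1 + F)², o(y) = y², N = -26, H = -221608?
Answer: 56433595863/292757 ≈ 1.9277e+5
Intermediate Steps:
p = 1/292757 (p = 1/(3026507 - 6*(-1 + (-26)²)²) = 1/(3026507 - 6*(-1 + 676)²) = 1/(3026507 - 6*675²) = 1/(3026507 - 6*455625) = 1/(3026507 - 2733750) = 1/292757 ≈ 3.4158e-6)
(p + H) + 414374 = (1/292757 - 221608) + 414374 = -64877293255/292757 + 414374 = 56433595863/292757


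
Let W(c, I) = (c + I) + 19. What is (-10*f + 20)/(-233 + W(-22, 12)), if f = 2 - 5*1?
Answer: -25/112 ≈ -0.22321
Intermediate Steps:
W(c, I) = 19 + I + c (W(c, I) = (I + c) + 19 = 19 + I + c)
f = -3 (f = 2 - 5 = -3)
(-10*f + 20)/(-233 + W(-22, 12)) = (-10*(-3) + 20)/(-233 + (19 + 12 - 22)) = (30 + 20)/(-233 + 9) = 50/(-224) = 50*(-1/224) = -25/112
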